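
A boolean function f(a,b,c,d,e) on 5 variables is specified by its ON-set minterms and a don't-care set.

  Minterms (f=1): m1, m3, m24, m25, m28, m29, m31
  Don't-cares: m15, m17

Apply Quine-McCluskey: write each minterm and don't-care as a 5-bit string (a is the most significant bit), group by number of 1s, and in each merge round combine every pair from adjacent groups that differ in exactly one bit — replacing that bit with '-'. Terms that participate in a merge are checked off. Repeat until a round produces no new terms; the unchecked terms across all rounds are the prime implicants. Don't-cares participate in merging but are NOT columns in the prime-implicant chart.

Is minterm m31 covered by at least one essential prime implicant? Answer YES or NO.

NO

size-2^0 implicants → 00001(✓)  00011(✓)  01111(✓)  10001(✓)  11000(✓)  11001(✓)  11100(✓)  11101(✓)  11111(✓)
size-2^1 implicants → -0001  -1111  000-1  1-001  11-00(✓)  11-01(✓)  1100-(✓)  111-1  1110-(✓)
size-2^2 implicants → 11-0-
Unchecked terms (primes): -0001, -1111, 000-1, 1-001, 11-0-, 111-1
Minterm coverage:
  m1 ⊆ -0001,000-1
  m3 ⊆ 000-1 [E]
  m24 ⊆ 11-0- [E]
  m25 ⊆ 1-001,11-0-
  m28 ⊆ 11-0- [E]
  m29 ⊆ 11-0-,111-1
  m31 ⊆ -1111,111-1
E = {000-1, 11-0-}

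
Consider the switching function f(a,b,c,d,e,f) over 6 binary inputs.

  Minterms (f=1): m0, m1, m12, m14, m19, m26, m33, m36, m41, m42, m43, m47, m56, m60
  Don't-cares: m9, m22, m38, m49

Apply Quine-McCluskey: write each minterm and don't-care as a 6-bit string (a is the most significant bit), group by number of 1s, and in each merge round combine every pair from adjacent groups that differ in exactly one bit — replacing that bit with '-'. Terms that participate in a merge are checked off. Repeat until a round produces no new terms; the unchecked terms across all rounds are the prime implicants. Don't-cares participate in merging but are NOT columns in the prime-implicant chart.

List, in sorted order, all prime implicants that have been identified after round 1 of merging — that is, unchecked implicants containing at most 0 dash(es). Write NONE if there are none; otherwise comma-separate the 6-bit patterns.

010011, 010110, 011010

[col 0] 000000*, 000001*, 001001*, 001100*, 001110*, 010011, 010110, 011010, 100001*, 100100*, 100110*, 101001*, 101010*, 101011*, 101111*, 110001*, 111000*, 111100*
[col 1] -00001*, -01001*, 00-001*, 00000-, 0011-0, 1-0001, 10-001*, 1001-0, 101-11, 1010-1, 10101-, 111-00
[col 2] -0-001
Prime implicants: -0-001, 00000-, 0011-0, 010011, 010110, 011010, 1-0001, 1001-0, 101-11, 1010-1, 10101-, 111-00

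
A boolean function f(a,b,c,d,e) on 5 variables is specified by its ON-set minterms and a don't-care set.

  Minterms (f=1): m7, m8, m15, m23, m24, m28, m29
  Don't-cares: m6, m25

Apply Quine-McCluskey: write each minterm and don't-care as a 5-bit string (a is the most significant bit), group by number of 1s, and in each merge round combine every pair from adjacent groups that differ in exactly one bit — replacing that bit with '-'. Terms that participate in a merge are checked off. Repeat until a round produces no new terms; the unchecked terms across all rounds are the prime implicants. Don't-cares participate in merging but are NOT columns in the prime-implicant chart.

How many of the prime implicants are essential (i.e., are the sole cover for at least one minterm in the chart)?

4

Round 0: 00110✓ 00111✓ 01000✓ 01111✓ 10111✓ 11000✓ 11001✓ 11100✓ 11101✓
Round 1: -0111 -1000 0-111 0011- 11-00✓ 11-01✓ 1100-✓ 1110-✓
Round 2: 11-0-
PIs = {-0111, -1000, 0-111, 0011-, 11-0-}
Coverage chart:
  m7: -0111,0-111,0011-
  m8: -1000 ←essential
  m15: 0-111 ←essential
  m23: -0111 ←essential
  m24: -1000,11-0-
  m28: 11-0- ←essential
  m29: 11-0- ←essential
Essential: -0111, -1000, 0-111, 11-0-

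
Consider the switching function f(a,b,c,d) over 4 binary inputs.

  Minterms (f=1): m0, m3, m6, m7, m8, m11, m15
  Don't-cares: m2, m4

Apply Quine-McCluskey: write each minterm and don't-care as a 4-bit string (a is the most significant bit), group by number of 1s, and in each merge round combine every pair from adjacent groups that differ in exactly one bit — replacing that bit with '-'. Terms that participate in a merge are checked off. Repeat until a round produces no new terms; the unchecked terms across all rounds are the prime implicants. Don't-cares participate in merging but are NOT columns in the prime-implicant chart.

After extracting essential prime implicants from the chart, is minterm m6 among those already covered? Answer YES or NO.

NO

size-2^0 implicants → 0000(✓)  0010(✓)  0011(✓)  0100(✓)  0110(✓)  0111(✓)  1000(✓)  1011(✓)  1111(✓)
size-2^1 implicants → -000  -011(✓)  -111(✓)  0-00(✓)  0-10(✓)  0-11(✓)  00-0(✓)  001-(✓)  01-0(✓)  011-(✓)  1-11(✓)
size-2^2 implicants → --11  0--0  0-1-
Unchecked terms (primes): --11, -000, 0--0, 0-1-
Minterm coverage:
  m0 ⊆ -000,0--0
  m3 ⊆ --11,0-1-
  m6 ⊆ 0--0,0-1-
  m7 ⊆ --11,0-1-
  m8 ⊆ -000 [E]
  m11 ⊆ --11 [E]
  m15 ⊆ --11 [E]
E = {--11, -000}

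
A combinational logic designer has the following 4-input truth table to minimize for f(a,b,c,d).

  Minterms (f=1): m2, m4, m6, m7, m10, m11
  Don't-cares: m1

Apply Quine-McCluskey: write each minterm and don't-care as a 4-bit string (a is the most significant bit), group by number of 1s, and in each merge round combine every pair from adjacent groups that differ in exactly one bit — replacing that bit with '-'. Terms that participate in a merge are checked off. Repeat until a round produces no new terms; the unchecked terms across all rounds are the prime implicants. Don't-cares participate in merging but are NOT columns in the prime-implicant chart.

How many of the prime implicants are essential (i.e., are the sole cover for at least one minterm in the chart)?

3

size-2^0 implicants → 0001  0010(✓)  0100(✓)  0110(✓)  0111(✓)  1010(✓)  1011(✓)
size-2^1 implicants → -010  0-10  01-0  011-  101-
Unchecked terms (primes): -010, 0-10, 0001, 01-0, 011-, 101-
Minterm coverage:
  m2 ⊆ -010,0-10
  m4 ⊆ 01-0 [E]
  m6 ⊆ 0-10,01-0,011-
  m7 ⊆ 011- [E]
  m10 ⊆ -010,101-
  m11 ⊆ 101- [E]
E = {01-0, 011-, 101-}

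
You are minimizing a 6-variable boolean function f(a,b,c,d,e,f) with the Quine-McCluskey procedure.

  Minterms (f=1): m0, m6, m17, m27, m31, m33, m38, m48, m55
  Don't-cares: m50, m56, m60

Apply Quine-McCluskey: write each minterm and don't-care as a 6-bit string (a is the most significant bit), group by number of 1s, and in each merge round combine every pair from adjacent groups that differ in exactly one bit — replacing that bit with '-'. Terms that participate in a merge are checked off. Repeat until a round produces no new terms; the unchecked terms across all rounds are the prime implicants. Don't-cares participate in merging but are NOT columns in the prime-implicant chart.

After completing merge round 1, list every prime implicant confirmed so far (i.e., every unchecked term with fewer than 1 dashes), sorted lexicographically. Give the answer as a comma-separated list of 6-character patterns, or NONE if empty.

[col 0] 000000, 000110*, 010001, 011011*, 011111*, 100001, 100110*, 110000*, 110010*, 110111, 111000*, 111100*
[col 1] -00110, 011-11, 11-000, 1100-0, 111-00
Prime implicants: -00110, 000000, 010001, 011-11, 100001, 11-000, 1100-0, 110111, 111-00

000000, 010001, 100001, 110111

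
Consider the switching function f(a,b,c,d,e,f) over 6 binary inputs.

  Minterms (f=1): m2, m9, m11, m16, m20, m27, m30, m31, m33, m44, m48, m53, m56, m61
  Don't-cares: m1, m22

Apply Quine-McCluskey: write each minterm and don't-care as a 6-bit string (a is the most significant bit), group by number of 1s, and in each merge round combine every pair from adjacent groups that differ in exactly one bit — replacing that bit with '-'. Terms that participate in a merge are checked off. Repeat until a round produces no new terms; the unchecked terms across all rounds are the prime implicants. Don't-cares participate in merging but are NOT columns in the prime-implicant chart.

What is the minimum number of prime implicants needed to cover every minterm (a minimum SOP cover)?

Round 0: 000001✓ 000010 001001✓ 001011✓ 010000✓ 010100✓ 010110✓ 011011✓ 011110✓ 011111✓ 100001✓ 101100 110000✓ 110101✓ 111000✓ 111101✓
Round 1: -00001 -10000 0-1011 00-001 0010-1 01-110 010-00 0101-0 011-11 01111- 11-000 11-101
PIs = {-00001, -10000, 0-1011, 00-001, 000010, 0010-1, 01-110, 010-00, 0101-0, 011-11, 01111-, 101100, 11-000, 11-101}
Coverage chart:
  m2: 000010 ←essential
  m9: 00-001,0010-1
  m11: 0-1011,0010-1
  m16: -10000,010-00
  m20: 010-00,0101-0
  m27: 0-1011,011-11
  m30: 01-110,01111-
  m31: 011-11,01111-
  m33: -00001 ←essential
  m44: 101100 ←essential
  m48: -10000,11-000
  m53: 11-101 ←essential
  m56: 11-000 ←essential
  m61: 11-101 ←essential
Essential: -00001, 000010, 101100, 11-000, 11-101
Petrick residual → 0-1011, 00-001, 010-00, 01111-
Min cover (9 terms): b'c'd'e'f + a'cd'ef + a'b'd'e'f + a'b'c'd'ef' + a'bc'e'f' + a'bcde + ab'cde'f' + abd'e'f' + abde'f

9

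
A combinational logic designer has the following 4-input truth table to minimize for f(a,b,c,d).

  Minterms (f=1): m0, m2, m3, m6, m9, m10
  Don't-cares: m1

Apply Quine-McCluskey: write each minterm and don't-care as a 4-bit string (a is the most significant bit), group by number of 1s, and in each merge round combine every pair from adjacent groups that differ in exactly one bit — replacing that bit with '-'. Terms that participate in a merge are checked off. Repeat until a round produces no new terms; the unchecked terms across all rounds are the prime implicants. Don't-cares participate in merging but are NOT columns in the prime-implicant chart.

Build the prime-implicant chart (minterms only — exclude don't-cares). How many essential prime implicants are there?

4

[col 0] 0000*, 0001*, 0010*, 0011*, 0110*, 1001*, 1010*
[col 1] -001, -010, 0-10, 00-0*, 00-1*, 000-*, 001-*
[col 2] 00--
Prime implicants: -001, -010, 0-10, 00--
PI chart (minterm → PIs covering it):
  0 | 00--  (sole → essential)
  2 | -010,0-10,00--
  3 | 00--  (sole → essential)
  6 | 0-10  (sole → essential)
  9 | -001  (sole → essential)
  10 | -010  (sole → essential)
Essential prime implicants: -001, -010, 0-10, 00--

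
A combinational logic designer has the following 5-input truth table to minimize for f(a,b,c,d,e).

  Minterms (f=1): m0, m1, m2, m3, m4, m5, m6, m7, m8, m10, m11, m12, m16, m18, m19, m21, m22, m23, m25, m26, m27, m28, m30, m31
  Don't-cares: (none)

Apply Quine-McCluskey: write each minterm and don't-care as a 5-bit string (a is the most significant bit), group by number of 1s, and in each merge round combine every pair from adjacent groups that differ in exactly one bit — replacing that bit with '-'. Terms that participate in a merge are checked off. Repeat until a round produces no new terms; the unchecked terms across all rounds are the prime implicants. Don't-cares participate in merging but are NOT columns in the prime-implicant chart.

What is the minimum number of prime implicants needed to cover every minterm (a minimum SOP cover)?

Round 0: 00000✓ 00001✓ 00010✓ 00011✓ 00100✓ 00101✓ 00110✓ 00111✓ 01000✓ 01010✓ 01011✓ 01100✓ 10000✓ 10010✓ 10011✓ 10101✓ 10110✓ 10111✓ 11001✓ 11010✓ 11011✓ 11100✓ 11110✓ 11111✓
Round 1: -0000✓ -0010✓ -0011✓ -0101✓ -0110✓ -0111✓ -1010✓ -1011✓ -1100 0-000✓ 0-010✓ 0-011✓ 0-100✓ 00-00✓ 00-01✓ 00-10✓ 00-11✓ 000-0✓ 000-1✓ 0000-✓ 0001-✓ 001-0✓ 001-1✓ 0010-✓ 0011-✓ 01-00✓ 010-0✓ 0101-✓ 1-010✓ 1-011✓ 1-110✓ 1-111✓ 10-10✓ 10-11✓ 100-0✓ 1001-✓ 101-1✓ 1011-✓ 11-10✓ 11-11✓ 110-1 1101-✓ 111-0 1111-✓
Round 2: --010✓ --011✓ -0-10✓ -0-11✓ -00-0 -001-✓ -01-1 -011-✓ -101-✓ 0--00 0-0-0 0-01-✓ 00--0✓ 00--1✓ 00-0-✓ 00-1-✓ 000--✓ 001--✓ 1--10✓ 1--11✓ 1-01-✓ 1-11-✓ 10-1-✓ 11-1-✓
Round 3: --01- -0-1- 00--- 1--1-
PIs = {--01-, -0-1-, -00-0, -01-1, -1100, 0--00, 0-0-0, 00---, 1--1-, 110-1, 111-0}
Coverage chart:
  m0: -00-0,0--00,0-0-0,00---
  m1: 00--- ←essential
  m2: --01-,-0-1-,-00-0,0-0-0,00---
  m3: --01-,-0-1-,00---
  m4: 0--00,00---
  m5: -01-1,00---
  m6: -0-1-,00---
  m7: -0-1-,-01-1,00---
  m8: 0--00,0-0-0
  m10: --01-,0-0-0
  m11: --01- ←essential
  m12: -1100,0--00
  m16: -00-0 ←essential
  m18: --01-,-0-1-,-00-0,1--1-
  m19: --01-,-0-1-,1--1-
  m21: -01-1 ←essential
  m22: -0-1-,1--1-
  m23: -0-1-,-01-1,1--1-
  m25: 110-1 ←essential
  m26: --01-,1--1-
  m27: --01-,1--1-,110-1
  m28: -1100,111-0
  m30: 1--1-,111-0
  m31: 1--1- ←essential
Essential: --01-, -00-0, -01-1, 00---, 1--1-, 110-1
Petrick residual → -1100, 0--00
Min cover (8 terms): c'd + b'c'e' + b'ce + bcd'e' + a'd'e' + a'b' + ad + abc'e

8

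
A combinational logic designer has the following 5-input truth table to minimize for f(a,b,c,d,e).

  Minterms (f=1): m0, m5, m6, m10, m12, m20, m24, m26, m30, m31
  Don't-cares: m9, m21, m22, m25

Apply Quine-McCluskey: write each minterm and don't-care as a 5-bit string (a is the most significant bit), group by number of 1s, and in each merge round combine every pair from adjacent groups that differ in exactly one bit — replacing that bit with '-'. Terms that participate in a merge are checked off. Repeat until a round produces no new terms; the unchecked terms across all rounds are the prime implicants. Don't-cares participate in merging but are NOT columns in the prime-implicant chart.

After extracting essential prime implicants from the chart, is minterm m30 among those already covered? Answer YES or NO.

size-2^0 implicants → 00000  00101(✓)  00110(✓)  01001(✓)  01010(✓)  01100  10100(✓)  10101(✓)  10110(✓)  11000(✓)  11001(✓)  11010(✓)  11110(✓)  11111(✓)
size-2^1 implicants → -0101  -0110  -1001  -1010  1-110  101-0  1010-  11-10  110-0  1100-  1111-
Unchecked terms (primes): -0101, -0110, -1001, -1010, 00000, 01100, 1-110, 101-0, 1010-, 11-10, 110-0, 1100-, 1111-
Minterm coverage:
  m0 ⊆ 00000 [E]
  m5 ⊆ -0101 [E]
  m6 ⊆ -0110 [E]
  m10 ⊆ -1010 [E]
  m12 ⊆ 01100 [E]
  m20 ⊆ 101-0,1010-
  m24 ⊆ 110-0,1100-
  m26 ⊆ -1010,11-10,110-0
  m30 ⊆ 1-110,11-10,1111-
  m31 ⊆ 1111- [E]
E = {-0101, -0110, -1010, 00000, 01100, 1111-}

YES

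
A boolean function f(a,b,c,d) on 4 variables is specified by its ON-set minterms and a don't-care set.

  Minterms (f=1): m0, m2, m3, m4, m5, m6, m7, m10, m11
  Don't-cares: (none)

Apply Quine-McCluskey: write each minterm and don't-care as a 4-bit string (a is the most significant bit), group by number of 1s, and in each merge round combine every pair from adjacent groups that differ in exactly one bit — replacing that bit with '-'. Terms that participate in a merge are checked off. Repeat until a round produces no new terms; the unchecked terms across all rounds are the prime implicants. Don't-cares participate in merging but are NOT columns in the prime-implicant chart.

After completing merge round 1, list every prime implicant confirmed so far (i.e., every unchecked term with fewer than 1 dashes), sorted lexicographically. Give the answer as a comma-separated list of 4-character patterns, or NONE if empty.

Round 0: 0000✓ 0010✓ 0011✓ 0100✓ 0101✓ 0110✓ 0111✓ 1010✓ 1011✓
Round 1: -010✓ -011✓ 0-00✓ 0-10✓ 0-11✓ 00-0✓ 001-✓ 01-0✓ 01-1✓ 010-✓ 011-✓ 101-✓
Round 2: -01- 0--0 0-1- 01--
PIs = {-01-, 0--0, 0-1-, 01--}

NONE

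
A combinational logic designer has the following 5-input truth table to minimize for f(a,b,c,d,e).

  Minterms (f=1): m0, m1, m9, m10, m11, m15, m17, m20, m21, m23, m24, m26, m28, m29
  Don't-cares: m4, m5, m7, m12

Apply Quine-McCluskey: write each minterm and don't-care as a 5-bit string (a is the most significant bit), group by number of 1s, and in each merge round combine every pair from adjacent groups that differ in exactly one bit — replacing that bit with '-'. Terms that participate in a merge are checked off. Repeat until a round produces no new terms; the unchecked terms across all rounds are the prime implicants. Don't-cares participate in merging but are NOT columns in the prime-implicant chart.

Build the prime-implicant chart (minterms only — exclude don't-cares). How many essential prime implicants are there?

size-2^0 implicants → 00000(✓)  00001(✓)  00100(✓)  00101(✓)  00111(✓)  01001(✓)  01010(✓)  01011(✓)  01100(✓)  01111(✓)  10001(✓)  10100(✓)  10101(✓)  10111(✓)  11000(✓)  11010(✓)  11100(✓)  11101(✓)
size-2^1 implicants → -0001(✓)  -0100(✓)  -0101(✓)  -0111(✓)  -1010  -1100(✓)  0-001  0-100(✓)  0-111  00-00(✓)  00-01(✓)  0000-(✓)  001-1(✓)  0010-(✓)  01-11  010-1  0101-  1-100(✓)  1-101(✓)  10-01(✓)  101-1(✓)  1010-(✓)  11-00  110-0  1110-(✓)
size-2^2 implicants → --100  -0-01  -01-1  -010-  00-0-  1-10-
Unchecked terms (primes): --100, -0-01, -01-1, -010-, -1010, 0-001, 0-111, 00-0-, 01-11, 010-1, 0101-, 1-10-, 11-00, 110-0
Minterm coverage:
  m0 ⊆ 00-0- [E]
  m1 ⊆ -0-01,0-001,00-0-
  m9 ⊆ 0-001,010-1
  m10 ⊆ -1010,0101-
  m11 ⊆ 01-11,010-1,0101-
  m15 ⊆ 0-111,01-11
  m17 ⊆ -0-01 [E]
  m20 ⊆ --100,-010-,1-10-
  m21 ⊆ -0-01,-01-1,-010-,1-10-
  m23 ⊆ -01-1 [E]
  m24 ⊆ 11-00,110-0
  m26 ⊆ -1010,110-0
  m28 ⊆ --100,1-10-,11-00
  m29 ⊆ 1-10- [E]
E = {-0-01, -01-1, 00-0-, 1-10-}

4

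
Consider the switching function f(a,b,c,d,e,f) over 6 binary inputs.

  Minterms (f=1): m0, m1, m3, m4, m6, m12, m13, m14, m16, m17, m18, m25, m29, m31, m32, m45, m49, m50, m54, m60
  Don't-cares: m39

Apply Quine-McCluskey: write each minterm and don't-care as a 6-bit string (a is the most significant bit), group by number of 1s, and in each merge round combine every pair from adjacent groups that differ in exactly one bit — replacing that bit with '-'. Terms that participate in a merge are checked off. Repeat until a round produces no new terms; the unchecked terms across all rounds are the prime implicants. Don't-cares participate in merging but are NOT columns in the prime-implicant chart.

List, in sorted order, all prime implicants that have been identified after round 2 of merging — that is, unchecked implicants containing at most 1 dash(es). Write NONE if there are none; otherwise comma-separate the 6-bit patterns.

Round 0: 000000✓ 000001✓ 000011✓ 000100✓ 000110✓ 001100✓ 001101✓ 001110✓ 010000✓ 010001✓ 010010✓ 011001✓ 011101✓ 011111✓ 100000✓ 100111 101101✓ 110001✓ 110010✓ 110110✓ 111100
Round 1: -00000 -01101 -10001 -10010 0-0000✓ 0-0001✓ 0-1101 00-100✓ 00-110✓ 000-00 0000-1 00000-✓ 0001-0✓ 0011-0✓ 00110- 01-001 0100-0 01000-✓ 011-01 0111-1 110-10
Round 2: 0-000- 00-1-0
PIs = {-00000, -01101, -10001, -10010, 0-000-, 0-1101, 00-1-0, 000-00, 0000-1, 00110-, 01-001, 0100-0, 011-01, 0111-1, 100111, 110-10, 111100}

-00000, -01101, -10001, -10010, 0-1101, 000-00, 0000-1, 00110-, 01-001, 0100-0, 011-01, 0111-1, 100111, 110-10, 111100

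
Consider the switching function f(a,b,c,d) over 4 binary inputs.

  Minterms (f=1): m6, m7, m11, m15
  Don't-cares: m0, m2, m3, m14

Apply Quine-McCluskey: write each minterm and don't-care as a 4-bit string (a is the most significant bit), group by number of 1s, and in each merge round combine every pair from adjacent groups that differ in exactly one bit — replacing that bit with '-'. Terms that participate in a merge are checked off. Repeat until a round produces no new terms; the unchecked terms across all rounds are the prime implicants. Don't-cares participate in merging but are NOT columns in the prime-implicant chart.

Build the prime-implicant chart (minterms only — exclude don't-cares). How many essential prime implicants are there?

1

[col 0] 0000*, 0010*, 0011*, 0110*, 0111*, 1011*, 1110*, 1111*
[col 1] -011*, -110*, -111*, 0-10*, 0-11*, 00-0, 001-*, 011-*, 1-11*, 111-*
[col 2] --11, -11-, 0-1-
Prime implicants: --11, -11-, 0-1-, 00-0
PI chart (minterm → PIs covering it):
  6 | -11-,0-1-
  7 | --11,-11-,0-1-
  11 | --11  (sole → essential)
  15 | --11,-11-
Essential prime implicants: --11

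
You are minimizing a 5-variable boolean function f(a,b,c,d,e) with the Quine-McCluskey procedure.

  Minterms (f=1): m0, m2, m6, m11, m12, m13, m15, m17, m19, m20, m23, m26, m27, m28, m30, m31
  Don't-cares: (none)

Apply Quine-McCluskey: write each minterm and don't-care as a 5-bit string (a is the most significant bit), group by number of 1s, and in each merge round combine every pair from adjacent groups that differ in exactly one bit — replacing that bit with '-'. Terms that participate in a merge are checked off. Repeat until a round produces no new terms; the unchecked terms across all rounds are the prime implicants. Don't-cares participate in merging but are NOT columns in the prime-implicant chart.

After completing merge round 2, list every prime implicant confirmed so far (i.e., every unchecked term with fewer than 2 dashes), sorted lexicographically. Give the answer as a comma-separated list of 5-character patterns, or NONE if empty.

size-2^0 implicants → 00000(✓)  00010(✓)  00110(✓)  01011(✓)  01100(✓)  01101(✓)  01111(✓)  10001(✓)  10011(✓)  10100(✓)  10111(✓)  11010(✓)  11011(✓)  11100(✓)  11110(✓)  11111(✓)
size-2^1 implicants → -1011(✓)  -1100  -1111(✓)  00-10  000-0  01-11(✓)  011-1  0110-  1-011(✓)  1-100  1-111(✓)  10-11(✓)  100-1  11-10(✓)  11-11(✓)  1101-(✓)  111-0  1111-(✓)
size-2^2 implicants → -1-11  1--11  11-1-
Unchecked terms (primes): -1-11, -1100, 00-10, 000-0, 011-1, 0110-, 1--11, 1-100, 100-1, 11-1-, 111-0

-1100, 00-10, 000-0, 011-1, 0110-, 1-100, 100-1, 111-0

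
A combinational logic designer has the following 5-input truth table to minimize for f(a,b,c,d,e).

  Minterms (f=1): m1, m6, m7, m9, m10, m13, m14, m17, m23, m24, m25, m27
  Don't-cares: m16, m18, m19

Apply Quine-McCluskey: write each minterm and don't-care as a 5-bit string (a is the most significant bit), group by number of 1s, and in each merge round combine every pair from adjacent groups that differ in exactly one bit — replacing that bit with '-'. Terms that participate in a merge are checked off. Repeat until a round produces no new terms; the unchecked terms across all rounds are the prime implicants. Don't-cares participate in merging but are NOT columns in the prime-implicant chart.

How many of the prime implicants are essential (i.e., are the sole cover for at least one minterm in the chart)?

5

size-2^0 implicants → 00001(✓)  00110(✓)  00111(✓)  01001(✓)  01010(✓)  01101(✓)  01110(✓)  10000(✓)  10001(✓)  10010(✓)  10011(✓)  10111(✓)  11000(✓)  11001(✓)  11011(✓)
size-2^1 implicants → -0001(✓)  -0111  -1001(✓)  0-001(✓)  0-110  0011-  01-01  01-10  1-000(✓)  1-001(✓)  1-011(✓)  10-11  100-0(✓)  100-1(✓)  1000-(✓)  1001-(✓)  110-1(✓)  1100-(✓)
size-2^2 implicants → --001  1-0-1  1-00-  100--
Unchecked terms (primes): --001, -0111, 0-110, 0011-, 01-01, 01-10, 1-0-1, 1-00-, 10-11, 100--
Minterm coverage:
  m1 ⊆ --001 [E]
  m6 ⊆ 0-110,0011-
  m7 ⊆ -0111,0011-
  m9 ⊆ --001,01-01
  m10 ⊆ 01-10 [E]
  m13 ⊆ 01-01 [E]
  m14 ⊆ 0-110,01-10
  m17 ⊆ --001,1-0-1,1-00-,100--
  m23 ⊆ -0111,10-11
  m24 ⊆ 1-00- [E]
  m25 ⊆ --001,1-0-1,1-00-
  m27 ⊆ 1-0-1 [E]
E = {--001, 01-01, 01-10, 1-0-1, 1-00-}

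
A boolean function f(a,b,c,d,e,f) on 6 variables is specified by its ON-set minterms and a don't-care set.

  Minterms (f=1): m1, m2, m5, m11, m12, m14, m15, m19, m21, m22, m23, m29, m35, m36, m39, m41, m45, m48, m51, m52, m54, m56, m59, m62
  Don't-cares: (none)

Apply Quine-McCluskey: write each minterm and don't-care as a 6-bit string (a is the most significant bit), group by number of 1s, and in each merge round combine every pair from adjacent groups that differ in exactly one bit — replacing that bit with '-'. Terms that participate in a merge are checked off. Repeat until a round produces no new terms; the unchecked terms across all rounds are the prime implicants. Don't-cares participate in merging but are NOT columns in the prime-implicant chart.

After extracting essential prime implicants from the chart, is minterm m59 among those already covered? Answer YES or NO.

YES

[col 0] 000001*, 000010, 000101*, 001011*, 001100*, 001110*, 001111*, 010011*, 010101*, 010110*, 010111*, 011101*, 100011*, 100100*, 100111*, 101001*, 101101*, 110000*, 110011*, 110100*, 110110*, 111000*, 111011*, 111110*
[col 1] -10011, -10110, 0-0101, 000-01, 001-11, 0011-0, 00111-, 01-101, 010-11, 0101-1, 01011-, 1-0011, 1-0100, 100-11, 101-01, 11-000, 11-011, 11-110, 110-00, 1101-0
Prime implicants: -10011, -10110, 0-0101, 000-01, 000010, 001-11, 0011-0, 00111-, 01-101, 010-11, 0101-1, 01011-, 1-0011, 1-0100, 100-11, 101-01, 11-000, 11-011, 11-110, 110-00, 1101-0
PI chart (minterm → PIs covering it):
  1 | 000-01  (sole → essential)
  2 | 000010  (sole → essential)
  5 | 0-0101,000-01
  11 | 001-11  (sole → essential)
  12 | 0011-0  (sole → essential)
  14 | 0011-0,00111-
  15 | 001-11,00111-
  19 | -10011,010-11
  21 | 0-0101,01-101,0101-1
  22 | -10110,01011-
  23 | 010-11,0101-1,01011-
  29 | 01-101  (sole → essential)
  35 | 1-0011,100-11
  36 | 1-0100  (sole → essential)
  39 | 100-11  (sole → essential)
  41 | 101-01  (sole → essential)
  45 | 101-01  (sole → essential)
  48 | 11-000,110-00
  51 | -10011,1-0011,11-011
  52 | 1-0100,110-00,1101-0
  54 | -10110,11-110,1101-0
  56 | 11-000  (sole → essential)
  59 | 11-011  (sole → essential)
  62 | 11-110  (sole → essential)
Essential prime implicants: 000-01, 000010, 001-11, 0011-0, 01-101, 1-0100, 100-11, 101-01, 11-000, 11-011, 11-110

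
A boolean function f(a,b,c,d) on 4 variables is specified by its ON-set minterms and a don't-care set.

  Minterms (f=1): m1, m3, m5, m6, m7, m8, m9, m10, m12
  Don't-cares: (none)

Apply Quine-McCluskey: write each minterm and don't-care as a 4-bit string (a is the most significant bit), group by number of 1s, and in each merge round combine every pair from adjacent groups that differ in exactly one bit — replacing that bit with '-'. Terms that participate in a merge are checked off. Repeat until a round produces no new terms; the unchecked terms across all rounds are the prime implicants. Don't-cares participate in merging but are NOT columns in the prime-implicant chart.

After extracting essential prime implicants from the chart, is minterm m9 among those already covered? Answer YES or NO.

Round 0: 0001✓ 0011✓ 0101✓ 0110✓ 0111✓ 1000✓ 1001✓ 1010✓ 1100✓
Round 1: -001 0-01✓ 0-11✓ 00-1✓ 01-1✓ 011- 1-00 10-0 100-
Round 2: 0--1
PIs = {-001, 0--1, 011-, 1-00, 10-0, 100-}
Coverage chart:
  m1: -001,0--1
  m3: 0--1 ←essential
  m5: 0--1 ←essential
  m6: 011- ←essential
  m7: 0--1,011-
  m8: 1-00,10-0,100-
  m9: -001,100-
  m10: 10-0 ←essential
  m12: 1-00 ←essential
Essential: 0--1, 011-, 1-00, 10-0

NO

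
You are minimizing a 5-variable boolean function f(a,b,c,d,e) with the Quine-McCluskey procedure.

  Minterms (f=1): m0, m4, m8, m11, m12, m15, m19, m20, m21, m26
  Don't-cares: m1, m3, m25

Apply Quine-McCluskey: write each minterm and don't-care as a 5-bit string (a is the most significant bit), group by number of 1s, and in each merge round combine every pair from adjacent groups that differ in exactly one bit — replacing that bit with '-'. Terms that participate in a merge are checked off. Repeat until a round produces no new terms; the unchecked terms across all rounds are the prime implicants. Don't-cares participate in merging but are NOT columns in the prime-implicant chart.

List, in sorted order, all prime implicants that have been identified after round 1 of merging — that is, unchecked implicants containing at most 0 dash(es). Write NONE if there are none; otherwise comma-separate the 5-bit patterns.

size-2^0 implicants → 00000(✓)  00001(✓)  00011(✓)  00100(✓)  01000(✓)  01011(✓)  01100(✓)  01111(✓)  10011(✓)  10100(✓)  10101(✓)  11001  11010
size-2^1 implicants → -0011  -0100  0-000(✓)  0-011  0-100(✓)  00-00(✓)  000-1  0000-  01-00(✓)  01-11  1010-
size-2^2 implicants → 0--00
Unchecked terms (primes): -0011, -0100, 0--00, 0-011, 000-1, 0000-, 01-11, 1010-, 11001, 11010

11001, 11010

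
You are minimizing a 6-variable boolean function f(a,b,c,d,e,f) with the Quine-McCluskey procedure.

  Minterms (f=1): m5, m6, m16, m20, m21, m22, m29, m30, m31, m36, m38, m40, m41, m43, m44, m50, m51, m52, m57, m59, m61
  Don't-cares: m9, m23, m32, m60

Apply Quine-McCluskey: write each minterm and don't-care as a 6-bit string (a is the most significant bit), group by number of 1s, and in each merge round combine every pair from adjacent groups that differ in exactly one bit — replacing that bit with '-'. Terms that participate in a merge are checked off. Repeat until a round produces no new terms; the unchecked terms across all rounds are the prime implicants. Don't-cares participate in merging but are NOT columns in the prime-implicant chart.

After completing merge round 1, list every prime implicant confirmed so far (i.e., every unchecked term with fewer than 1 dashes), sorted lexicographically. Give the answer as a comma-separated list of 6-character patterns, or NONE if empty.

[col 0] 000101*, 000110*, 001001*, 010000*, 010100*, 010101*, 010110*, 010111*, 011101*, 011110*, 011111*, 100000*, 100100*, 100110*, 101000*, 101001*, 101011*, 101100*, 110010*, 110011*, 110100*, 111001*, 111011*, 111100*, 111101*
[col 1] -00110, -01001, -10100, -11101, 0-0101, 0-0110, 01-101*, 01-110*, 01-111*, 010-00, 0101-0*, 0101-1*, 01010-*, 01011-*, 0111-1*, 01111-*, 1-0100*, 1-1001*, 1-1011*, 1-1100*, 10-000*, 10-100*, 100-00*, 1001-0, 101-00*, 1010-1*, 10100-, 11-011, 11-100*, 11001-, 111-01, 1110-1*, 11110-
[col 2] 01-1-1, 01-11-, 0101--, 1--100, 1-10-1, 10--00
Prime implicants: -00110, -01001, -10100, -11101, 0-0101, 0-0110, 01-1-1, 01-11-, 010-00, 0101--, 1--100, 1-10-1, 10--00, 1001-0, 10100-, 11-011, 11001-, 111-01, 11110-

NONE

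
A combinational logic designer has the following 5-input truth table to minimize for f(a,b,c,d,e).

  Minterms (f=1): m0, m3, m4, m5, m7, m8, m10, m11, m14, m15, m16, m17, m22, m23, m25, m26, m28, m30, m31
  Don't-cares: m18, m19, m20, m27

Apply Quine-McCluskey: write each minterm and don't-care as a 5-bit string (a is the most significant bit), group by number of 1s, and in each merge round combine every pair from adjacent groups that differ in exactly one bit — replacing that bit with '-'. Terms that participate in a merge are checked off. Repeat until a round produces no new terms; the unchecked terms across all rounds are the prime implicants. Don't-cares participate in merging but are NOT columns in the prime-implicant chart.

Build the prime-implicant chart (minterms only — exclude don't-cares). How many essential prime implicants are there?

4

Round 0: 00000✓ 00011✓ 00100✓ 00101✓ 00111✓ 01000✓ 01010✓ 01011✓ 01110✓ 01111✓ 10000✓ 10001✓ 10010✓ 10011✓ 10100✓ 10110✓ 10111✓ 11001✓ 11010✓ 11011✓ 11100✓ 11110✓ 11111✓
Round 1: -0000✓ -0011✓ -0100✓ -0111✓ -1010✓ -1011✓ -1110✓ -1111✓ 0-000 0-011✓ 0-111✓ 00-00✓ 00-11✓ 001-1 0010- 01-10✓ 01-11✓ 010-0 0101-✓ 0111-✓ 1-001✓ 1-010✓ 1-011✓ 1-100✓ 1-110✓ 1-111✓ 10-00✓ 10-10✓ 10-11✓ 100-0✓ 100-1✓ 1000-✓ 1001-✓ 101-0✓ 1011-✓ 11-10✓ 11-11✓ 110-1✓ 1101-✓ 111-0✓ 1111-✓
Round 2: --011✓ --111✓ -0-00 -0-11✓ -1-10✓ -1-11✓ -101-✓ -111-✓ 0--11✓ 01-1-✓ 1--10✓ 1--11✓ 1-0-1 1-01-✓ 1-1-0 1-11-✓ 10--0 10-1-✓ 100-- 11-1-✓
Round 3: ---11 -1-1- 1--1-
PIs = {---11, -0-00, -1-1-, 0-000, 001-1, 0010-, 010-0, 1--1-, 1-0-1, 1-1-0, 10--0, 100--}
Coverage chart:
  m0: -0-00,0-000
  m3: ---11 ←essential
  m4: -0-00,0010-
  m5: 001-1,0010-
  m7: ---11,001-1
  m8: 0-000,010-0
  m10: -1-1-,010-0
  m11: ---11,-1-1-
  m14: -1-1- ←essential
  m15: ---11,-1-1-
  m16: -0-00,10--0,100--
  m17: 1-0-1,100--
  m22: 1--1-,1-1-0,10--0
  m23: ---11,1--1-
  m25: 1-0-1 ←essential
  m26: -1-1-,1--1-
  m28: 1-1-0 ←essential
  m30: -1-1-,1--1-,1-1-0
  m31: ---11,-1-1-,1--1-
Essential: ---11, -1-1-, 1-0-1, 1-1-0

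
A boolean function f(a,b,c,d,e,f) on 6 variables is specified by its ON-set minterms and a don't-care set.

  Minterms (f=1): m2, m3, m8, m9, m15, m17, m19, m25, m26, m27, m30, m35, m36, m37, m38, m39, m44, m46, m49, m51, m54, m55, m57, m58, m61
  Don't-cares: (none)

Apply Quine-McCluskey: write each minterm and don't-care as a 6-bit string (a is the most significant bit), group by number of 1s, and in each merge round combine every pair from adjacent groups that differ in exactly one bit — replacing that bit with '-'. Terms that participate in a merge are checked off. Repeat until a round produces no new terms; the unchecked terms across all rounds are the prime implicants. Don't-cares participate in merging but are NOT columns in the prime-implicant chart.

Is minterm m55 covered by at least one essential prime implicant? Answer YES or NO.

YES

[col 0] 000010*, 000011*, 001000*, 001001*, 001111, 010001*, 010011*, 011001*, 011010*, 011011*, 011110*, 100011*, 100100*, 100101*, 100110*, 100111*, 101100*, 101110*, 110001*, 110011*, 110110*, 110111*, 111001*, 111010*, 111101*
[col 1] -00011*, -10001*, -10011*, -11001*, -11010, 0-0011*, 0-1001, 00001-, 00100-, 01-001*, 01-011*, 0100-1*, 011-10, 0110-1*, 01101-, 1-0011*, 1-0110*, 1-0111*, 10-100*, 10-110*, 100-11*, 1001-0*, 1001-1*, 10010-*, 10011-*, 1011-0*, 11-001*, 110-11*, 1100-1*, 11011-*, 111-01
[col 2] --0011, -1-001, -100-1, 01-0-1, 1-0-11, 1-011-, 10-1-0, 1001--
Prime implicants: --0011, -1-001, -100-1, -11010, 0-1001, 00001-, 00100-, 001111, 01-0-1, 011-10, 01101-, 1-0-11, 1-011-, 10-1-0, 1001--, 111-01
PI chart (minterm → PIs covering it):
  2 | 00001-  (sole → essential)
  3 | --0011,00001-
  8 | 00100-  (sole → essential)
  9 | 0-1001,00100-
  15 | 001111  (sole → essential)
  17 | -1-001,-100-1,01-0-1
  19 | --0011,-100-1,01-0-1
  25 | -1-001,0-1001,01-0-1
  26 | -11010,011-10,01101-
  27 | 01-0-1,01101-
  30 | 011-10  (sole → essential)
  35 | --0011,1-0-11
  36 | 10-1-0,1001--
  37 | 1001--  (sole → essential)
  38 | 1-011-,10-1-0,1001--
  39 | 1-0-11,1-011-,1001--
  44 | 10-1-0  (sole → essential)
  46 | 10-1-0  (sole → essential)
  49 | -1-001,-100-1
  51 | --0011,-100-1,1-0-11
  54 | 1-011-  (sole → essential)
  55 | 1-0-11,1-011-
  57 | -1-001,111-01
  58 | -11010  (sole → essential)
  61 | 111-01  (sole → essential)
Essential prime implicants: -11010, 00001-, 00100-, 001111, 011-10, 1-011-, 10-1-0, 1001--, 111-01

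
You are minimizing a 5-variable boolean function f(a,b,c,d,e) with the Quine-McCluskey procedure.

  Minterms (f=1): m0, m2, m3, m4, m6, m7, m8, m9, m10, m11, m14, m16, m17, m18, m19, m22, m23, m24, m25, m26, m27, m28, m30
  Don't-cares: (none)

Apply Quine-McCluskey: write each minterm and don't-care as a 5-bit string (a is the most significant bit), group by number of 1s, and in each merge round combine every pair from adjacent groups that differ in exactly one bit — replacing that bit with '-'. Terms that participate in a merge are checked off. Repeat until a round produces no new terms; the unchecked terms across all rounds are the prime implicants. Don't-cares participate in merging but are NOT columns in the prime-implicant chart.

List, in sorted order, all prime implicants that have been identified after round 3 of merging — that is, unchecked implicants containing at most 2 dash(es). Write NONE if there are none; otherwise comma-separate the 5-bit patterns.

[col 0] 00000*, 00010*, 00011*, 00100*, 00110*, 00111*, 01000*, 01001*, 01010*, 01011*, 01110*, 10000*, 10001*, 10010*, 10011*, 10110*, 10111*, 11000*, 11001*, 11010*, 11011*, 11100*, 11110*
[col 1] -0000*, -0010*, -0011*, -0110*, -0111*, -1000*, -1001*, -1010*, -1011*, -1110*, 0-000*, 0-010*, 0-011*, 0-110*, 00-00*, 00-10*, 00-11*, 000-0*, 0001-*, 001-0*, 0011-*, 01-10*, 010-0*, 010-1*, 0100-*, 0101-*, 1-000*, 1-001*, 1-010*, 1-011*, 1-110*, 10-10*, 10-11*, 100-0*, 100-1*, 1000-*, 1001-*, 1011-*, 11-00*, 11-10*, 110-0*, 110-1*, 1100-*, 1101-*, 111-0*
[col 2] --000*, --010*, --011*, --110*, -0-10*, -0-11*, -00-0*, -001-*, -011-*, -1-10*, -10-0*, -10-1*, -100-*, -101-*, 0--10*, 0-0-0*, 0-01-*, 00--0, 00-1-*, 010--*, 1--10*, 1-0-0*, 1-0-1*, 1-00-*, 1-01-*, 10-1-*, 100--*, 11--0, 110--*
[col 3] ---10, --0-0, --01-, -0-1-, -10--, 1-0--
Prime implicants: ---10, --0-0, --01-, -0-1-, -10--, 00--0, 1-0--, 11--0

00--0, 11--0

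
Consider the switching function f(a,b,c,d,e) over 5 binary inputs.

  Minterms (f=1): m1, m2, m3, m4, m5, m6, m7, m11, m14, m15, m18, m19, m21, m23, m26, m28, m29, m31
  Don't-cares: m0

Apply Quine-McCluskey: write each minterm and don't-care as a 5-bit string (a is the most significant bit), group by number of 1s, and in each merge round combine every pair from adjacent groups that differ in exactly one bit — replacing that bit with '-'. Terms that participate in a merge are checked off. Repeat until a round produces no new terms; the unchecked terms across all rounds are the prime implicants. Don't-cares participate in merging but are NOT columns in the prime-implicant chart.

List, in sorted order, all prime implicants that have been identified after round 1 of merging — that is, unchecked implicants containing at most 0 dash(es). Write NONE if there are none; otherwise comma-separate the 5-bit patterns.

NONE

size-2^0 implicants → 00000(✓)  00001(✓)  00010(✓)  00011(✓)  00100(✓)  00101(✓)  00110(✓)  00111(✓)  01011(✓)  01110(✓)  01111(✓)  10010(✓)  10011(✓)  10101(✓)  10111(✓)  11010(✓)  11100(✓)  11101(✓)  11111(✓)
size-2^1 implicants → -0010(✓)  -0011(✓)  -0101(✓)  -0111(✓)  -1111(✓)  0-011(✓)  0-110(✓)  0-111(✓)  00-00(✓)  00-01(✓)  00-10(✓)  00-11(✓)  000-0(✓)  000-1(✓)  0000-(✓)  0001-(✓)  001-0(✓)  001-1(✓)  0010-(✓)  0011-(✓)  01-11(✓)  0111-(✓)  1-010  1-101(✓)  1-111(✓)  10-11(✓)  1001-(✓)  101-1(✓)  111-1(✓)  1110-
size-2^2 implicants → --111  -0-11  -001-  -01-1  0--11  0-11-  00--0(✓)  00--1(✓)  00-0-(✓)  00-1-(✓)  000--(✓)  001--(✓)  1-1-1
size-2^3 implicants → 00---
Unchecked terms (primes): --111, -0-11, -001-, -01-1, 0--11, 0-11-, 00---, 1-010, 1-1-1, 1110-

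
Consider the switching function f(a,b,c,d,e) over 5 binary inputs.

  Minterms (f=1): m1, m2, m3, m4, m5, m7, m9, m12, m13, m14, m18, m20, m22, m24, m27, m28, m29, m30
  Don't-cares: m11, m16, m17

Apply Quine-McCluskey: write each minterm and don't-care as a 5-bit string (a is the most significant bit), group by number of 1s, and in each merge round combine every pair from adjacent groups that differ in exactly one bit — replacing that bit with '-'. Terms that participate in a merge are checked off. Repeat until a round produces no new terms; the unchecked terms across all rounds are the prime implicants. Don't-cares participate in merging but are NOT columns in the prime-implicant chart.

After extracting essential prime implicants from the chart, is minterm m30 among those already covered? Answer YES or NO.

YES

size-2^0 implicants → 00001(✓)  00010(✓)  00011(✓)  00100(✓)  00101(✓)  00111(✓)  01001(✓)  01011(✓)  01100(✓)  01101(✓)  01110(✓)  10000(✓)  10001(✓)  10010(✓)  10100(✓)  10110(✓)  11000(✓)  11011(✓)  11100(✓)  11101(✓)  11110(✓)
size-2^1 implicants → -0001  -0010  -0100(✓)  -1011  -1100(✓)  -1101(✓)  -1110(✓)  0-001(✓)  0-011(✓)  0-100(✓)  0-101(✓)  00-01(✓)  00-11(✓)  000-1(✓)  0001-  001-1(✓)  0010-(✓)  01-01(✓)  010-1(✓)  011-0(✓)  0110-(✓)  1-000(✓)  1-100(✓)  1-110(✓)  10-00(✓)  10-10(✓)  100-0(✓)  1000-  101-0(✓)  11-00(✓)  111-0(✓)  1110-(✓)
size-2^2 implicants → --100  -11-0  -110-  0--01  0-0-1  0-10-  00--1  1--00  1-1-0  10--0
Unchecked terms (primes): --100, -0001, -0010, -1011, -11-0, -110-, 0--01, 0-0-1, 0-10-, 00--1, 0001-, 1--00, 1-1-0, 10--0, 1000-
Minterm coverage:
  m1 ⊆ -0001,0--01,0-0-1,00--1
  m2 ⊆ -0010,0001-
  m3 ⊆ 0-0-1,00--1,0001-
  m4 ⊆ --100,0-10-
  m5 ⊆ 0--01,0-10-,00--1
  m7 ⊆ 00--1 [E]
  m9 ⊆ 0--01,0-0-1
  m12 ⊆ --100,-11-0,-110-,0-10-
  m13 ⊆ -110-,0--01,0-10-
  m14 ⊆ -11-0 [E]
  m18 ⊆ -0010,10--0
  m20 ⊆ --100,1--00,1-1-0,10--0
  m22 ⊆ 1-1-0,10--0
  m24 ⊆ 1--00 [E]
  m27 ⊆ -1011 [E]
  m28 ⊆ --100,-11-0,-110-,1--00,1-1-0
  m29 ⊆ -110- [E]
  m30 ⊆ -11-0,1-1-0
E = {-1011, -11-0, -110-, 00--1, 1--00}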